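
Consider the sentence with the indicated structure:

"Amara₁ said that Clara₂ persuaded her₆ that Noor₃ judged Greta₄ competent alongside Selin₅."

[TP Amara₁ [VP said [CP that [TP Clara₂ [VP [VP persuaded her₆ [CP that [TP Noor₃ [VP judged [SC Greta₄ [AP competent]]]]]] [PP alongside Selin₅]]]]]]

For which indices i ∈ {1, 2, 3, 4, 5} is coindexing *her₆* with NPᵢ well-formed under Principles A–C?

*her* is a pronoun, so Principle B applies: it must be free in its binding domain.
Binding domain of *her₆*: the embedded TP, whose subject is Clara₂.
*Amara₁* c-commands the pronoun but from outside its binding domain, and is not c-commanded by it → coindexation permitted.
*Clara₂* c-commands the pronoun within its binding domain → coindexation would violate Principle B.
*Noor₃*: the pronoun c-commands this R-expression → coindexation would violate Principle C on *Noor₃*.
*Greta₄*: the pronoun c-commands this R-expression → coindexation would violate Principle C on *Greta₄*.
*Selin₅* and the pronoun do not c-command one another → neither Principle B nor Principle C is at stake; coindexation permitted.

{1, 5}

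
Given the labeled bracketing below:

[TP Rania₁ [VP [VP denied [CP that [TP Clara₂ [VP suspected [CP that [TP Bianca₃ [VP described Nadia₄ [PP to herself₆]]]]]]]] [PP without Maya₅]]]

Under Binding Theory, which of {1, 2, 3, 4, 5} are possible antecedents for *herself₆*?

{3, 4}

*herself* is an anaphor, so Principle A applies: it must be bound in its binding domain.
Binding domain of *herself₆*: the embedded TP, whose subject is Bianca₃.
*Rania₁* c-commands the anaphor but is outside its binding domain → cannot satisfy Principle A.
*Clara₂* c-commands the anaphor but is outside its binding domain → cannot satisfy Principle A.
*Bianca₃* c-commands the anaphor within its binding domain → licit binder.
*Nadia₄* c-commands the anaphor within its binding domain → licit binder.
*Maya₅* does not c-command the anaphor → cannot bind it.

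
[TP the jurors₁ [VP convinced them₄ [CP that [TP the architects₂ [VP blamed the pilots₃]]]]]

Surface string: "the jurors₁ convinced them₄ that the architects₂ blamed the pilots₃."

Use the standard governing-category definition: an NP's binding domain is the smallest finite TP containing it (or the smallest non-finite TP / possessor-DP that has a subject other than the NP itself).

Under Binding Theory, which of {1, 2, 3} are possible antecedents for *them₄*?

none

*them* is a pronoun, so Principle B applies: it must be free in its binding domain.
Binding domain of *them₄*: the matrix TP, whose subject is the jurors₁.
*the jurors₁* c-commands the pronoun within its binding domain → coindexation would violate Principle B.
*the architects₂*: the pronoun c-commands this R-expression → coindexation would violate Principle C on *the architects₂*.
*the pilots₃*: the pronoun c-commands this R-expression → coindexation would violate Principle C on *the pilots₃*.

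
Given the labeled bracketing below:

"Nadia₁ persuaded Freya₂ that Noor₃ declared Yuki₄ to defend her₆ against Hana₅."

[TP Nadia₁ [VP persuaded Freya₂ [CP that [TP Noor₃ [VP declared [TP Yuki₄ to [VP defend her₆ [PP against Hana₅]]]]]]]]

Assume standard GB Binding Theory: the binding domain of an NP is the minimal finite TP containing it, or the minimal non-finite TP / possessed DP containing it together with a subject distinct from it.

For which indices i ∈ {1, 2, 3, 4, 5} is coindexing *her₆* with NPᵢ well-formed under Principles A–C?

*her* is a pronoun, so Principle B applies: it must be free in its binding domain.
Binding domain of *her₆*: the embedded TP, whose subject is Yuki₄.
*Nadia₁* c-commands the pronoun but from outside its binding domain, and is not c-commanded by it → coindexation permitted.
*Freya₂* c-commands the pronoun but from outside its binding domain, and is not c-commanded by it → coindexation permitted.
*Noor₃* c-commands the pronoun but from outside its binding domain, and is not c-commanded by it → coindexation permitted.
*Yuki₄* c-commands the pronoun within its binding domain → coindexation would violate Principle B.
*Hana₅*: the pronoun c-commands this R-expression → coindexation would violate Principle C on *Hana₅*.

{1, 2, 3}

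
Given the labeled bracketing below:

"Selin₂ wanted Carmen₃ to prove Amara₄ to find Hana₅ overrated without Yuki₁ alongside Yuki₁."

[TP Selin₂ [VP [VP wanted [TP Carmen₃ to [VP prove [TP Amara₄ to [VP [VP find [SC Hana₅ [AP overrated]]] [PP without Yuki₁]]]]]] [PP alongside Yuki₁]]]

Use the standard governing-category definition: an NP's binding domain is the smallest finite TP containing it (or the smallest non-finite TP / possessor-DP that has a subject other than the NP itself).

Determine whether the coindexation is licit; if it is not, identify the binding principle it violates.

The two coindexed NPs are *Yuki₁* and *Yuki₁*.
*Yuki₁* is an R-expression; no coindexed NP c-commands it, so Principle C holds.
*Yuki₁* is an R-expression; *Yuki₁* does not c-command it, and no other NP shares its index, so Principle C is satisfied.
All principles are respected.

grammatical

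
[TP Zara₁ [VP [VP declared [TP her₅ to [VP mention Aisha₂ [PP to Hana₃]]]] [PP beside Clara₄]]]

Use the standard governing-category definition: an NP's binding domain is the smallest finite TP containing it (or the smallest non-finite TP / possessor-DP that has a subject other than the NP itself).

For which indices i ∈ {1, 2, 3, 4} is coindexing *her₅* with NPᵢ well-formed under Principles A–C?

{4}

*her* is a pronoun, so Principle B applies: it must be free in its binding domain.
Binding domain of *her₅*: the matrix TP, whose subject is Zara₁.
*Zara₁* c-commands the pronoun within its binding domain → coindexation would violate Principle B.
*Aisha₂*: the pronoun c-commands this R-expression → coindexation would violate Principle C on *Aisha₂*.
*Hana₃*: the pronoun c-commands this R-expression → coindexation would violate Principle C on *Hana₃*.
*Clara₄* and the pronoun do not c-command one another → neither Principle B nor Principle C is at stake; coindexation permitted.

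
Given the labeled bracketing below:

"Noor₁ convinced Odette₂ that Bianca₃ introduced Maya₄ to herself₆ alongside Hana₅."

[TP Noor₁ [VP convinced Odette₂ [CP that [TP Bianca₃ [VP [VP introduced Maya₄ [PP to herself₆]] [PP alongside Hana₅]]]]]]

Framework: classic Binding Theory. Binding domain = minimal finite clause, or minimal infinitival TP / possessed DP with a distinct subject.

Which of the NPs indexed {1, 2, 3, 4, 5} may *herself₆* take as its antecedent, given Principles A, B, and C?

{3, 4}

*herself* is an anaphor, so Principle A applies: it must be bound in its binding domain.
Binding domain of *herself₆*: the embedded TP, whose subject is Bianca₃.
*Noor₁* c-commands the anaphor but is outside its binding domain → cannot satisfy Principle A.
*Odette₂* c-commands the anaphor but is outside its binding domain → cannot satisfy Principle A.
*Bianca₃* c-commands the anaphor within its binding domain → licit binder.
*Maya₄* c-commands the anaphor within its binding domain → licit binder.
*Hana₅* does not c-command the anaphor → cannot bind it.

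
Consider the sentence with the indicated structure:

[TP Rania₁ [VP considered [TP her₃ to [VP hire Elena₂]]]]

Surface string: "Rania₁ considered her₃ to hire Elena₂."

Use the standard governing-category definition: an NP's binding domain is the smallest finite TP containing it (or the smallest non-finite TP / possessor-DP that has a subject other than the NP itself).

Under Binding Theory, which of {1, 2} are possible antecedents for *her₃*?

*her* is a pronoun, so Principle B applies: it must be free in its binding domain.
Binding domain of *her₃*: the matrix TP, whose subject is Rania₁.
*Rania₁* c-commands the pronoun within its binding domain → coindexation would violate Principle B.
*Elena₂*: the pronoun c-commands this R-expression → coindexation would violate Principle C on *Elena₂*.

none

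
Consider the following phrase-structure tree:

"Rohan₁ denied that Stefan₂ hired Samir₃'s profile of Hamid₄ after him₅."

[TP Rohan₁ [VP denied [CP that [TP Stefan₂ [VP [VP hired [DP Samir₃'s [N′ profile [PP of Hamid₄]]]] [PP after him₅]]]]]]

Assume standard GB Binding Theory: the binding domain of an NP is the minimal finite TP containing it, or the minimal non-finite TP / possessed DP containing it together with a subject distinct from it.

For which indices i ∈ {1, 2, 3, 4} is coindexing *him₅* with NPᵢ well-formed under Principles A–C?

*him* is a pronoun, so Principle B applies: it must be free in its binding domain.
Binding domain of *him₅*: the embedded TP, whose subject is Stefan₂.
*Rohan₁* c-commands the pronoun but from outside its binding domain, and is not c-commanded by it → coindexation permitted.
*Stefan₂* c-commands the pronoun within its binding domain → coindexation would violate Principle B.
*Samir₃* and the pronoun do not c-command one another → neither Principle B nor Principle C is at stake; coindexation permitted.
*Hamid₄* and the pronoun do not c-command one another → neither Principle B nor Principle C is at stake; coindexation permitted.

{1, 3, 4}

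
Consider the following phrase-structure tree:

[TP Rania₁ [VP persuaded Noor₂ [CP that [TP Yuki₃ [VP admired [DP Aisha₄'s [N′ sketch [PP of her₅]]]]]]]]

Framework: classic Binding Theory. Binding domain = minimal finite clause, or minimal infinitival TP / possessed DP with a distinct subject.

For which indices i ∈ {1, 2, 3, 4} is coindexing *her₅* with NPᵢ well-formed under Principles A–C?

*her* is a pronoun, so Principle B applies: it must be free in its binding domain.
Binding domain of *her₅*: the possessed DP, whose subject is Aisha₄.
*Rania₁* c-commands the pronoun but from outside its binding domain, and is not c-commanded by it → coindexation permitted.
*Noor₂* c-commands the pronoun but from outside its binding domain, and is not c-commanded by it → coindexation permitted.
*Yuki₃* c-commands the pronoun but from outside its binding domain, and is not c-commanded by it → coindexation permitted.
*Aisha₄* c-commands the pronoun within its binding domain → coindexation would violate Principle B.

{1, 2, 3}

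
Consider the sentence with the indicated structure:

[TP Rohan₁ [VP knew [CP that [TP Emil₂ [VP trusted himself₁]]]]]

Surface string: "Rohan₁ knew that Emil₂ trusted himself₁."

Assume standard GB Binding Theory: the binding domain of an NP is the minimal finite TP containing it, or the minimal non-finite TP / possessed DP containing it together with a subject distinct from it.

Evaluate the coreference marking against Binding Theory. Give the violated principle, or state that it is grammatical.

Principle A

The two coindexed NPs are *Rohan₁* and *himself₁*.
*himself₁* is an anaphor. Principle A requires it to be bound within its binding domain — the embedded TP, whose subject is Emil₂.
Within that domain it is c-commanded by *Emil₂*, which does not share its index.
*Rohan₁* does c-command the anaphor, but from outside its binding domain.
The anaphor is unbound in its domain → Principle A violation.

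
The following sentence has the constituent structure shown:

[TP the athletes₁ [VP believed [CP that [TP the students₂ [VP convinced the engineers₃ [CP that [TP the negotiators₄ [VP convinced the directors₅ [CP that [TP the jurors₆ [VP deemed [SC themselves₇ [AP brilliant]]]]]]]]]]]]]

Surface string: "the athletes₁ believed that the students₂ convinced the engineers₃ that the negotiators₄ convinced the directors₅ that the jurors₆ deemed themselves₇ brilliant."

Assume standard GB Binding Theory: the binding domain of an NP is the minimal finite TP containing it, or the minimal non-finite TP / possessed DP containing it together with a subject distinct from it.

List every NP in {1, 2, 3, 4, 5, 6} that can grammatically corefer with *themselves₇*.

*themselves* is an anaphor, so Principle A applies: it must be bound in its binding domain.
Binding domain of *themselves₇*: the embedded TP, whose subject is the jurors₆.
*the athletes₁* c-commands the anaphor but is outside its binding domain → cannot satisfy Principle A.
*the students₂* c-commands the anaphor but is outside its binding domain → cannot satisfy Principle A.
*the engineers₃* c-commands the anaphor but is outside its binding domain → cannot satisfy Principle A.
*the negotiators₄* c-commands the anaphor but is outside its binding domain → cannot satisfy Principle A.
*the directors₅* c-commands the anaphor but is outside its binding domain → cannot satisfy Principle A.
*the jurors₆* c-commands the anaphor within its binding domain → licit binder.

{6}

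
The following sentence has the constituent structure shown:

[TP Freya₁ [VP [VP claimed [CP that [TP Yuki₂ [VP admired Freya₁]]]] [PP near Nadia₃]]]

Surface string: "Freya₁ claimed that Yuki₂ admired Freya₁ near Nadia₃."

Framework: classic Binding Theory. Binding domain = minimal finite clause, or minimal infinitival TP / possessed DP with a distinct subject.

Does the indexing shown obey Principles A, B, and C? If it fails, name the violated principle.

The two coindexed NPs are *Freya₁* (the lower occurrence) and *Freya₁* (the higher occurrence).
*Freya₁* (the lower occurrence) is an R-expression. Principle C requires it to be free everywhere.
*Freya₁* (the higher occurrence) c-commands it and carries the same index.
The R-expression is bound → Principle C violation.

Principle C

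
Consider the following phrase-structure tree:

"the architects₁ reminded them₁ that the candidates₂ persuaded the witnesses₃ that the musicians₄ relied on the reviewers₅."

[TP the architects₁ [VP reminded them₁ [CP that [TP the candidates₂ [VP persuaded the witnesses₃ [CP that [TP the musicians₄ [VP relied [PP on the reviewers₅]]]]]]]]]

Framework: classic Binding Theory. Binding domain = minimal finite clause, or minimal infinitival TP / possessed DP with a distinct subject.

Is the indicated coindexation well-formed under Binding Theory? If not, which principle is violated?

Principle B

The two coindexed NPs are *the architects₁* and *them₁*.
*them₁* is a pronoun. Its binding domain is the matrix TP, whose subject is the architects₁.
*the architects₁* c-commands it within that domain and carries the same index.
The pronoun is locally bound → Principle B violation.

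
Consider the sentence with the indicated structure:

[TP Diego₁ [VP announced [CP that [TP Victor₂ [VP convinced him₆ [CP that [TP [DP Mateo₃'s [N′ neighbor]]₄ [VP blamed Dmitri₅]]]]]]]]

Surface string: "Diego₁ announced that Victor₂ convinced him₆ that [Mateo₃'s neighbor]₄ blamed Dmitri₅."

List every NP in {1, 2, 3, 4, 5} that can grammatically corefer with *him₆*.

{1}

*him* is a pronoun, so Principle B applies: it must be free in its binding domain.
Binding domain of *him₆*: the embedded TP, whose subject is Victor₂.
*Diego₁* c-commands the pronoun but from outside its binding domain, and is not c-commanded by it → coindexation permitted.
*Victor₂* c-commands the pronoun within its binding domain → coindexation would violate Principle B.
*Mateo₃*: the pronoun c-commands this R-expression → coindexation would violate Principle C on *Mateo₃*.
*[Mateo₃'s neighbor]₄*: the pronoun c-commands this R-expression → coindexation would violate Principle C on *[Mateo₃'s neighbor]₄*.
*Dmitri₅*: the pronoun c-commands this R-expression → coindexation would violate Principle C on *Dmitri₅*.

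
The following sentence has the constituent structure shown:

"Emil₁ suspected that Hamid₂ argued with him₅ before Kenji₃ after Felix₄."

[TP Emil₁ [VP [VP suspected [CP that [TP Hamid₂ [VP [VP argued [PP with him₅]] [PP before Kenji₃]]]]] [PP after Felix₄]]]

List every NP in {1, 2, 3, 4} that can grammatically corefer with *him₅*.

*him* is a pronoun, so Principle B applies: it must be free in its binding domain.
Binding domain of *him₅*: the embedded TP, whose subject is Hamid₂.
*Emil₁* c-commands the pronoun but from outside its binding domain, and is not c-commanded by it → coindexation permitted.
*Hamid₂* c-commands the pronoun within its binding domain → coindexation would violate Principle B.
*Kenji₃* and the pronoun do not c-command one another → neither Principle B nor Principle C is at stake; coindexation permitted.
*Felix₄* and the pronoun do not c-command one another → neither Principle B nor Principle C is at stake; coindexation permitted.

{1, 3, 4}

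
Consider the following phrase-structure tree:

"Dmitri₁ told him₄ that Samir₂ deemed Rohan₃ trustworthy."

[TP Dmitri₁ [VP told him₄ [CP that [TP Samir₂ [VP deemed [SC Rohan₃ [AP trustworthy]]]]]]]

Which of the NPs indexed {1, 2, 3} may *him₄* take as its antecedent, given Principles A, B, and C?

none

*him* is a pronoun, so Principle B applies: it must be free in its binding domain.
Binding domain of *him₄*: the matrix TP, whose subject is Dmitri₁.
*Dmitri₁* c-commands the pronoun within its binding domain → coindexation would violate Principle B.
*Samir₂*: the pronoun c-commands this R-expression → coindexation would violate Principle C on *Samir₂*.
*Rohan₃*: the pronoun c-commands this R-expression → coindexation would violate Principle C on *Rohan₃*.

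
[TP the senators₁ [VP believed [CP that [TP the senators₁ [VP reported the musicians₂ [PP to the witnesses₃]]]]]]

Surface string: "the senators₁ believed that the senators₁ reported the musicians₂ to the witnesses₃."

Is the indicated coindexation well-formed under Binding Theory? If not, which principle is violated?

Principle C

The two coindexed NPs are *the senators₁* (the lower occurrence) and *the senators₁* (the higher occurrence).
*the senators₁* (the lower occurrence) is an R-expression. Principle C requires it to be free everywhere.
*the senators₁* (the higher occurrence) c-commands it and carries the same index.
The R-expression is bound → Principle C violation.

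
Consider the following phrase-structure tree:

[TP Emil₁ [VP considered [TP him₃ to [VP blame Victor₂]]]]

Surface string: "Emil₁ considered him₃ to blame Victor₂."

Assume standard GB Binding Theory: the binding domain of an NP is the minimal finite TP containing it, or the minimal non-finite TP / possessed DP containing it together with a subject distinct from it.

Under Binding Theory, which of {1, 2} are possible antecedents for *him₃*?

none

*him* is a pronoun, so Principle B applies: it must be free in its binding domain.
Binding domain of *him₃*: the matrix TP, whose subject is Emil₁.
*Emil₁* c-commands the pronoun within its binding domain → coindexation would violate Principle B.
*Victor₂*: the pronoun c-commands this R-expression → coindexation would violate Principle C on *Victor₂*.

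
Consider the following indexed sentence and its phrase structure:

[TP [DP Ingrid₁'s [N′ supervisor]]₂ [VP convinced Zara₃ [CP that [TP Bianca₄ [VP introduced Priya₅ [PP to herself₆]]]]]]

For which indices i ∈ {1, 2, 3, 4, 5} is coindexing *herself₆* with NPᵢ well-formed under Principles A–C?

*herself* is an anaphor, so Principle A applies: it must be bound in its binding domain.
Binding domain of *herself₆*: the embedded TP, whose subject is Bianca₄.
*Ingrid₁* does not c-command the anaphor → cannot bind it.
*[Ingrid₁'s supervisor]₂* c-commands the anaphor but is outside its binding domain → cannot satisfy Principle A.
*Zara₃* c-commands the anaphor but is outside its binding domain → cannot satisfy Principle A.
*Bianca₄* c-commands the anaphor within its binding domain → licit binder.
*Priya₅* c-commands the anaphor within its binding domain → licit binder.

{4, 5}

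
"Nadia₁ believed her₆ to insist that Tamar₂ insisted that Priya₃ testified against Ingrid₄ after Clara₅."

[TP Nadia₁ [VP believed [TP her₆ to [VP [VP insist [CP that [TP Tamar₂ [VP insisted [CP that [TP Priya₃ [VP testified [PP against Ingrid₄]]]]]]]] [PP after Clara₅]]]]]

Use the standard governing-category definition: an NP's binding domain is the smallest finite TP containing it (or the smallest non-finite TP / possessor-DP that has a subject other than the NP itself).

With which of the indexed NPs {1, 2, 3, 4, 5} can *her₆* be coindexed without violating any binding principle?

*her* is a pronoun, so Principle B applies: it must be free in its binding domain.
Binding domain of *her₆*: the matrix TP, whose subject is Nadia₁.
*Nadia₁* c-commands the pronoun within its binding domain → coindexation would violate Principle B.
*Tamar₂*: the pronoun c-commands this R-expression → coindexation would violate Principle C on *Tamar₂*.
*Priya₃*: the pronoun c-commands this R-expression → coindexation would violate Principle C on *Priya₃*.
*Ingrid₄*: the pronoun c-commands this R-expression → coindexation would violate Principle C on *Ingrid₄*.
*Clara₅*: the pronoun c-commands this R-expression → coindexation would violate Principle C on *Clara₅*.

none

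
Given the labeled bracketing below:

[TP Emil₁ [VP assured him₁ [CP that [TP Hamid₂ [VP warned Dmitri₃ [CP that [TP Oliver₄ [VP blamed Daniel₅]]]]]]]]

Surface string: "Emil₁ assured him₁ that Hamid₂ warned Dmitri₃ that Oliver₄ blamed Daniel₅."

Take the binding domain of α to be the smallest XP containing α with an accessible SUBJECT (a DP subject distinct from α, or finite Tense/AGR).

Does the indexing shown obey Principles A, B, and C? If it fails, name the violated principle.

Principle B

The two coindexed NPs are *Emil₁* and *him₁*.
*him₁* is a pronoun. Its binding domain is the matrix TP, whose subject is Emil₁.
*Emil₁* c-commands it within that domain and carries the same index.
The pronoun is locally bound → Principle B violation.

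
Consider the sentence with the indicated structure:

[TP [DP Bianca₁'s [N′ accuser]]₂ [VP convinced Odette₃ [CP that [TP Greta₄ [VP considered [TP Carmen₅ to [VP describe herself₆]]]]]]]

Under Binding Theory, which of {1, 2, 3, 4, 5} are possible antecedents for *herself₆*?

*herself* is an anaphor, so Principle A applies: it must be bound in its binding domain.
Binding domain of *herself₆*: the embedded TP, whose subject is Carmen₅.
*Bianca₁* does not c-command the anaphor → cannot bind it.
*[Bianca₁'s accuser]₂* c-commands the anaphor but is outside its binding domain → cannot satisfy Principle A.
*Odette₃* c-commands the anaphor but is outside its binding domain → cannot satisfy Principle A.
*Greta₄* c-commands the anaphor but is outside its binding domain → cannot satisfy Principle A.
*Carmen₅* c-commands the anaphor within its binding domain → licit binder.

{5}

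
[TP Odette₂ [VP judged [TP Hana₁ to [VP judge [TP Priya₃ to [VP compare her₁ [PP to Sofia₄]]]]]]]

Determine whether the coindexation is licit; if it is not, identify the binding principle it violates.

The two coindexed NPs are *Hana₁* and *her₁*.
*her₁* is a pronoun; its binding domain is the embedded TP, whose subject is Priya₃. Within that domain it is c-commanded only by *Priya₃*, which carries a different index — the pronoun is free locally, so Principle B holds.
*Hana₁* is an R-expression; *her₁* does not c-command it, and no other NP shares its index, so Principle C is satisfied.
All principles are respected.

grammatical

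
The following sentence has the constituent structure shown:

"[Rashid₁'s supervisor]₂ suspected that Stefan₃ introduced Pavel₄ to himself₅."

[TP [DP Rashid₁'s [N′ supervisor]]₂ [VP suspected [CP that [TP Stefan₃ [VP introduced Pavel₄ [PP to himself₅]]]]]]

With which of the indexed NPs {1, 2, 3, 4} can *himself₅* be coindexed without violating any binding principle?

*himself* is an anaphor, so Principle A applies: it must be bound in its binding domain.
Binding domain of *himself₅*: the embedded TP, whose subject is Stefan₃.
*Rashid₁* does not c-command the anaphor → cannot bind it.
*[Rashid₁'s supervisor]₂* c-commands the anaphor but is outside its binding domain → cannot satisfy Principle A.
*Stefan₃* c-commands the anaphor within its binding domain → licit binder.
*Pavel₄* c-commands the anaphor within its binding domain → licit binder.

{3, 4}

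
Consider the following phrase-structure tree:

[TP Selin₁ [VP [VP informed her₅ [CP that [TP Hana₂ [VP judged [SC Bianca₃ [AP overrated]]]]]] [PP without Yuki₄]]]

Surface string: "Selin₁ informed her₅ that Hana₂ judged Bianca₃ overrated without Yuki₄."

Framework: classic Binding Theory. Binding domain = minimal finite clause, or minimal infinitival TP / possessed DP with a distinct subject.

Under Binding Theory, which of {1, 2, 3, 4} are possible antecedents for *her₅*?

*her* is a pronoun, so Principle B applies: it must be free in its binding domain.
Binding domain of *her₅*: the matrix TP, whose subject is Selin₁.
*Selin₁* c-commands the pronoun within its binding domain → coindexation would violate Principle B.
*Hana₂*: the pronoun c-commands this R-expression → coindexation would violate Principle C on *Hana₂*.
*Bianca₃*: the pronoun c-commands this R-expression → coindexation would violate Principle C on *Bianca₃*.
*Yuki₄* and the pronoun do not c-command one another → neither Principle B nor Principle C is at stake; coindexation permitted.

{4}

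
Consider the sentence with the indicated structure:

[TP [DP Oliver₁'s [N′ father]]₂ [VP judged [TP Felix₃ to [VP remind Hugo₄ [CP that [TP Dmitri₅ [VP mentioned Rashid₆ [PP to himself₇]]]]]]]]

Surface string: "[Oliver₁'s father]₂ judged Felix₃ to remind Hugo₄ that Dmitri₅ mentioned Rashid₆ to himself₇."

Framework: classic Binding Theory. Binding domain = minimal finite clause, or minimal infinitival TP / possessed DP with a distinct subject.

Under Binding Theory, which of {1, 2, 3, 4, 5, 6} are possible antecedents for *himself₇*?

*himself* is an anaphor, so Principle A applies: it must be bound in its binding domain.
Binding domain of *himself₇*: the embedded TP, whose subject is Dmitri₅.
*Oliver₁* does not c-command the anaphor → cannot bind it.
*[Oliver₁'s father]₂* c-commands the anaphor but is outside its binding domain → cannot satisfy Principle A.
*Felix₃* c-commands the anaphor but is outside its binding domain → cannot satisfy Principle A.
*Hugo₄* c-commands the anaphor but is outside its binding domain → cannot satisfy Principle A.
*Dmitri₅* c-commands the anaphor within its binding domain → licit binder.
*Rashid₆* c-commands the anaphor within its binding domain → licit binder.

{5, 6}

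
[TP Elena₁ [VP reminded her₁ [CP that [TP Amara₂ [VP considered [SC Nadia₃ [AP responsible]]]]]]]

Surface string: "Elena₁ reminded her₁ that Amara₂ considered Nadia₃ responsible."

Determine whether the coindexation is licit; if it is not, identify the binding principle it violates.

The two coindexed NPs are *Elena₁* and *her₁*.
*her₁* is a pronoun. Its binding domain is the matrix TP, whose subject is Elena₁.
*Elena₁* c-commands it within that domain and carries the same index.
The pronoun is locally bound → Principle B violation.

Principle B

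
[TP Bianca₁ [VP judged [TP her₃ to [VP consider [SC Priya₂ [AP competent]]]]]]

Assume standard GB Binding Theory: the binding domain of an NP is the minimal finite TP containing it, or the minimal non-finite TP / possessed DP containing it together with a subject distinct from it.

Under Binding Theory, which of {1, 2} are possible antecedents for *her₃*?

*her* is a pronoun, so Principle B applies: it must be free in its binding domain.
Binding domain of *her₃*: the matrix TP, whose subject is Bianca₁.
*Bianca₁* c-commands the pronoun within its binding domain → coindexation would violate Principle B.
*Priya₂*: the pronoun c-commands this R-expression → coindexation would violate Principle C on *Priya₂*.

none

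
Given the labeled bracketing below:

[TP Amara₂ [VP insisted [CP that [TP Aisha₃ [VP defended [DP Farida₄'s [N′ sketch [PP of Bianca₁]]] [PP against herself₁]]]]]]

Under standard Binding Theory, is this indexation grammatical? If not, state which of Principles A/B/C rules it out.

Principle A

The two coindexed NPs are *Bianca₁* and *herself₁*.
*herself₁* is an anaphor. Principle A requires it to be bound within its binding domain — the embedded TP, whose subject is Aisha₃.
Within that domain it is c-commanded by *Aisha₃*, which does not share its index.
*Bianca₁* does not c-command the anaphor at all.
The anaphor is unbound in its domain → Principle A violation.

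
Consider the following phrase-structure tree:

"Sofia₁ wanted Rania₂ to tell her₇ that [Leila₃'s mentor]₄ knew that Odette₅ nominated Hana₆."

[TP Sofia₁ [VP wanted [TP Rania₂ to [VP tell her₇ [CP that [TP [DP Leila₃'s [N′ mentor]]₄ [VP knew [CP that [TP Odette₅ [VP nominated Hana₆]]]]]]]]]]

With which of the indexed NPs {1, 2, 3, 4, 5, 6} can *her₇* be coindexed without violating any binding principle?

*her* is a pronoun, so Principle B applies: it must be free in its binding domain.
Binding domain of *her₇*: the embedded TP, whose subject is Rania₂.
*Sofia₁* c-commands the pronoun but from outside its binding domain, and is not c-commanded by it → coindexation permitted.
*Rania₂* c-commands the pronoun within its binding domain → coindexation would violate Principle B.
*Leila₃*: the pronoun c-commands this R-expression → coindexation would violate Principle C on *Leila₃*.
*[Leila₃'s mentor]₄*: the pronoun c-commands this R-expression → coindexation would violate Principle C on *[Leila₃'s mentor]₄*.
*Odette₅*: the pronoun c-commands this R-expression → coindexation would violate Principle C on *Odette₅*.
*Hana₆*: the pronoun c-commands this R-expression → coindexation would violate Principle C on *Hana₆*.

{1}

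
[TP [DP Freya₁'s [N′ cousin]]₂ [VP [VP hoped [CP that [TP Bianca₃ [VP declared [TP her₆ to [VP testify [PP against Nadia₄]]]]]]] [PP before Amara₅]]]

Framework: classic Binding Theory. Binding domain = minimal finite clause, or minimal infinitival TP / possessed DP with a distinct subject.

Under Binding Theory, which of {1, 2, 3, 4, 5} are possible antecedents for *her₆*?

*her* is a pronoun, so Principle B applies: it must be free in its binding domain.
Binding domain of *her₆*: the embedded TP, whose subject is Bianca₃.
*Freya₁* and the pronoun do not c-command one another → neither Principle B nor Principle C is at stake; coindexation permitted.
*[Freya₁'s cousin]₂* c-commands the pronoun but from outside its binding domain, and is not c-commanded by it → coindexation permitted.
*Bianca₃* c-commands the pronoun within its binding domain → coindexation would violate Principle B.
*Nadia₄*: the pronoun c-commands this R-expression → coindexation would violate Principle C on *Nadia₄*.
*Amara₅* and the pronoun do not c-command one another → neither Principle B nor Principle C is at stake; coindexation permitted.

{1, 2, 5}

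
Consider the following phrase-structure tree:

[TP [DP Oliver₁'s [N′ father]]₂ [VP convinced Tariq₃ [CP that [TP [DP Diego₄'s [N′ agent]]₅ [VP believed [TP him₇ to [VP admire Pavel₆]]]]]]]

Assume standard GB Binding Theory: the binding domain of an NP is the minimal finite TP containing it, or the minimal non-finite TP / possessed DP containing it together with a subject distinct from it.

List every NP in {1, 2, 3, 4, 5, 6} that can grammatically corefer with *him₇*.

{1, 2, 3, 4}

*him* is a pronoun, so Principle B applies: it must be free in its binding domain.
Binding domain of *him₇*: the embedded TP, whose subject is [Diego₄'s agent]₅.
*Oliver₁* and the pronoun do not c-command one another → neither Principle B nor Principle C is at stake; coindexation permitted.
*[Oliver₁'s father]₂* c-commands the pronoun but from outside its binding domain, and is not c-commanded by it → coindexation permitted.
*Tariq₃* c-commands the pronoun but from outside its binding domain, and is not c-commanded by it → coindexation permitted.
*Diego₄* and the pronoun do not c-command one another → neither Principle B nor Principle C is at stake; coindexation permitted.
*[Diego₄'s agent]₅* c-commands the pronoun within its binding domain → coindexation would violate Principle B.
*Pavel₆*: the pronoun c-commands this R-expression → coindexation would violate Principle C on *Pavel₆*.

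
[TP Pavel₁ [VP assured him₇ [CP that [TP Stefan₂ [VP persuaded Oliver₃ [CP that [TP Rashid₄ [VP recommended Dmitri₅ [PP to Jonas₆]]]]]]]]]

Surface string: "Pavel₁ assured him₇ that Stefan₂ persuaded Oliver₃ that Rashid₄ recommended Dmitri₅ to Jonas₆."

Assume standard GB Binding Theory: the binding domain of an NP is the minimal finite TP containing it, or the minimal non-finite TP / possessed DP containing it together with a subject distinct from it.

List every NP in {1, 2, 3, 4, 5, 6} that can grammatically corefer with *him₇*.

*him* is a pronoun, so Principle B applies: it must be free in its binding domain.
Binding domain of *him₇*: the matrix TP, whose subject is Pavel₁.
*Pavel₁* c-commands the pronoun within its binding domain → coindexation would violate Principle B.
*Stefan₂*: the pronoun c-commands this R-expression → coindexation would violate Principle C on *Stefan₂*.
*Oliver₃*: the pronoun c-commands this R-expression → coindexation would violate Principle C on *Oliver₃*.
*Rashid₄*: the pronoun c-commands this R-expression → coindexation would violate Principle C on *Rashid₄*.
*Dmitri₅*: the pronoun c-commands this R-expression → coindexation would violate Principle C on *Dmitri₅*.
*Jonas₆*: the pronoun c-commands this R-expression → coindexation would violate Principle C on *Jonas₆*.

none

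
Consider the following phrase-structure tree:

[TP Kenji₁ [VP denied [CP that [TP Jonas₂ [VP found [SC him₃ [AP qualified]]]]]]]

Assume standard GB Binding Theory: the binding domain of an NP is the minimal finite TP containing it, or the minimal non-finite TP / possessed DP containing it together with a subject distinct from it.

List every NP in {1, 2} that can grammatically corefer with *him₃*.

*him* is a pronoun, so Principle B applies: it must be free in its binding domain.
Binding domain of *him₃*: the embedded TP, whose subject is Jonas₂.
*Kenji₁* c-commands the pronoun but from outside its binding domain, and is not c-commanded by it → coindexation permitted.
*Jonas₂* c-commands the pronoun within its binding domain → coindexation would violate Principle B.

{1}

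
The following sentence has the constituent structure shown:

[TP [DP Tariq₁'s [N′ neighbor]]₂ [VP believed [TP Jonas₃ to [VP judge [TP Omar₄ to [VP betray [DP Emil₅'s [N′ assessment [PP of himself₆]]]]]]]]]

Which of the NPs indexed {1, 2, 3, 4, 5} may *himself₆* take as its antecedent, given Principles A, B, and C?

{5}

*himself* is an anaphor, so Principle A applies: it must be bound in its binding domain.
Binding domain of *himself₆*: the possessed DP, whose subject is Emil₅.
*Tariq₁* does not c-command the anaphor → cannot bind it.
*[Tariq₁'s neighbor]₂* c-commands the anaphor but is outside its binding domain → cannot satisfy Principle A.
*Jonas₃* c-commands the anaphor but is outside its binding domain → cannot satisfy Principle A.
*Omar₄* c-commands the anaphor but is outside its binding domain → cannot satisfy Principle A.
*Emil₅* c-commands the anaphor within its binding domain → licit binder.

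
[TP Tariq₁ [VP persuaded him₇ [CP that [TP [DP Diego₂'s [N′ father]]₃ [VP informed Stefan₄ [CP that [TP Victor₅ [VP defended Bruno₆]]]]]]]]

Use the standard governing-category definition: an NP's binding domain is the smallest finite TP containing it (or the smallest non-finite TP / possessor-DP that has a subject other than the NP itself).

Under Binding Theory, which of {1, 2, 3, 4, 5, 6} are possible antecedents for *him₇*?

*him* is a pronoun, so Principle B applies: it must be free in its binding domain.
Binding domain of *him₇*: the matrix TP, whose subject is Tariq₁.
*Tariq₁* c-commands the pronoun within its binding domain → coindexation would violate Principle B.
*Diego₂*: the pronoun c-commands this R-expression → coindexation would violate Principle C on *Diego₂*.
*[Diego₂'s father]₃*: the pronoun c-commands this R-expression → coindexation would violate Principle C on *[Diego₂'s father]₃*.
*Stefan₄*: the pronoun c-commands this R-expression → coindexation would violate Principle C on *Stefan₄*.
*Victor₅*: the pronoun c-commands this R-expression → coindexation would violate Principle C on *Victor₅*.
*Bruno₆*: the pronoun c-commands this R-expression → coindexation would violate Principle C on *Bruno₆*.

none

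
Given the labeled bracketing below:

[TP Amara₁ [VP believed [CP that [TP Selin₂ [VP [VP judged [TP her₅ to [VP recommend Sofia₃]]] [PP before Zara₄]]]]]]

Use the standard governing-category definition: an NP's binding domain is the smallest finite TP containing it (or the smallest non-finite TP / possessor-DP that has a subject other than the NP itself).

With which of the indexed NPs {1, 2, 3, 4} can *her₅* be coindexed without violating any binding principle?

{1, 4}

*her* is a pronoun, so Principle B applies: it must be free in its binding domain.
Binding domain of *her₅*: the embedded TP, whose subject is Selin₂.
*Amara₁* c-commands the pronoun but from outside its binding domain, and is not c-commanded by it → coindexation permitted.
*Selin₂* c-commands the pronoun within its binding domain → coindexation would violate Principle B.
*Sofia₃*: the pronoun c-commands this R-expression → coindexation would violate Principle C on *Sofia₃*.
*Zara₄* and the pronoun do not c-command one another → neither Principle B nor Principle C is at stake; coindexation permitted.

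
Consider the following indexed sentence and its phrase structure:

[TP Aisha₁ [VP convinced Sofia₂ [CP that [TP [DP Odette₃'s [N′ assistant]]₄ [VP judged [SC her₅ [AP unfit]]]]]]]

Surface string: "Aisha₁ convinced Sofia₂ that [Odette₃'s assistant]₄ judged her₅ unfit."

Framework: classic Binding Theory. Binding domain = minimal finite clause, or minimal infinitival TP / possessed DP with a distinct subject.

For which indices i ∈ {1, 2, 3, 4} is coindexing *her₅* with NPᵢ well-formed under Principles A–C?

{1, 2, 3}

*her* is a pronoun, so Principle B applies: it must be free in its binding domain.
Binding domain of *her₅*: the embedded TP, whose subject is [Odette₃'s assistant]₄.
*Aisha₁* c-commands the pronoun but from outside its binding domain, and is not c-commanded by it → coindexation permitted.
*Sofia₂* c-commands the pronoun but from outside its binding domain, and is not c-commanded by it → coindexation permitted.
*Odette₃* and the pronoun do not c-command one another → neither Principle B nor Principle C is at stake; coindexation permitted.
*[Odette₃'s assistant]₄* c-commands the pronoun within its binding domain → coindexation would violate Principle B.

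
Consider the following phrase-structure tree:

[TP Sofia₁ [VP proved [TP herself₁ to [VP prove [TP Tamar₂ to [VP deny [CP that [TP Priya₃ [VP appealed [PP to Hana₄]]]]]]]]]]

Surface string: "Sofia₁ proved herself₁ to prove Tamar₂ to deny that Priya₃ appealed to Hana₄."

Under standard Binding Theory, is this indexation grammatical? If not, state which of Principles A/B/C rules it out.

The two coindexed NPs are *Sofia₁* and *herself₁*.
*herself₁* is an anaphor; its binding domain is the matrix TP, whose subject is Sofia₁. *Sofia₁* c-commands it within that domain and shares its index, so Principle A is satisfied.
*Sofia₁* is an R-expression; *herself₁* does not c-command it, and no other NP shares its index, so Principle C is satisfied.
All principles are respected.

grammatical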